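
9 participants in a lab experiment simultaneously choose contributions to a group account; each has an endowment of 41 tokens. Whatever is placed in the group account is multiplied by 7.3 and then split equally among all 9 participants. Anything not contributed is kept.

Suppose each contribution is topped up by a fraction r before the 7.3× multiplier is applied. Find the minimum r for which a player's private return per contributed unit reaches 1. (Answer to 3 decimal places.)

0.233

With matching at rate r, one contributed unit becomes (1 + r) in the group account and returns 7.3 × (1 + r) / 9 to the contributor.
Setting this equal to 1: 1 + r = 9/7.3 = 1.2329.
So the minimum matching rate is r = 1.2329 − 1 = 0.233.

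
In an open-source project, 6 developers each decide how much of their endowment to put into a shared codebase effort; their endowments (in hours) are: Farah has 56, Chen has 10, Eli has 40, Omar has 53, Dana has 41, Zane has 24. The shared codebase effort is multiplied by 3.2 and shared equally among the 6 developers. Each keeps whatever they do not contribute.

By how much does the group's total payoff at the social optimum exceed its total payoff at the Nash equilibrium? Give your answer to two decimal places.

The private return per contributed unit is 3.2/6 = 0.5333 < 1 for every player regardless of endowment, so the Nash equilibrium is zero contribution and the group total is Σ E_j = 56 + 10 + 40 + 53 + 41 + 24 = 224.
Each contributed unit returns 3.200 to the group, so the social optimum is full contribution by everyone: group total = 3.200 × 224 = 716.80.
Efficiency loss = (3.200 − 1) × 224 = 492.80.

492.80 hours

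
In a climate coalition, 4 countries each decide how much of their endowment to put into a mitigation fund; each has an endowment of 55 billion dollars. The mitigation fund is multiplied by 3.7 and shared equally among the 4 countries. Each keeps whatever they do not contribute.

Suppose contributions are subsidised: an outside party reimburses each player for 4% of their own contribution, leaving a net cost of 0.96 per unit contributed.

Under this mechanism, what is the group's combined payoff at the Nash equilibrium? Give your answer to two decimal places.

220.00 billion dollars

The effective private return is (3.7/4) / 0.96 = 0.9635, which is still under 1, so the mechanism doesn't change anyone's dominant strategy: zero contribution.
Everyone keeps their endowment and the group total is 4 × 55 = 220.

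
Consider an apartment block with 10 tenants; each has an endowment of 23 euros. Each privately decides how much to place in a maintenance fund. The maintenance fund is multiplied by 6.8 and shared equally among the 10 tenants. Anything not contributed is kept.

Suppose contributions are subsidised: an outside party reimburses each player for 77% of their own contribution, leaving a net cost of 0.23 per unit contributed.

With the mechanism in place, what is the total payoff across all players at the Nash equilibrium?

1741.10 euros

The effective private return per unit is now (6.8/10) / 0.23 = 2.9565 > 1, so every player's dominant strategy flips to full contribution.
At the Nash equilibrium everyone contributes 23. Group total payoff = 10 × (23 × 0.77 + 6.8 × 23) = 1741.10.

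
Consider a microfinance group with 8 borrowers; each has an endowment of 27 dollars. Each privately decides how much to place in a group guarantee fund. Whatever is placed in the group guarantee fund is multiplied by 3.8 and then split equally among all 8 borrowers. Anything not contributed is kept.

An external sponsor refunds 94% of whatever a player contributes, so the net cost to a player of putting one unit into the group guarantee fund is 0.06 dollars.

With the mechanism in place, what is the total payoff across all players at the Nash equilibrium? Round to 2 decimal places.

Under the mechanism each unit contributed yields (3.8/8) / 0.06 = 7.9167 back to its contributor per unit of net cost, which exceeds 1, making full contribution the dominant choice for everyone.
So the Nash equilibrium is full contribution by all 8; the group earns 8 × (27 × 0.94 + 3.8 × 27) = 1023.84.

1023.84 dollars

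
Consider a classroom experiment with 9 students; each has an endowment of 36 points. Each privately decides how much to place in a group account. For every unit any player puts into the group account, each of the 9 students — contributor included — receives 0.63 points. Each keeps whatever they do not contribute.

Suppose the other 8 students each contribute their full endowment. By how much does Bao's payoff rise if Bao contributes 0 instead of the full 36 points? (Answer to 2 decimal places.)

13.32 points

Switching from a contribution of 36 to 0 lets Bao keep an extra 36 points, but lowers the group account by 36, which costs Bao their own share of that drop: 0.63 × 36 = 22.68.
Net gain = 36 − 22.68 = 13.32. The private return per contributed unit (0.63) is below 1, so free-riding is indeed the best response regardless of what the others do.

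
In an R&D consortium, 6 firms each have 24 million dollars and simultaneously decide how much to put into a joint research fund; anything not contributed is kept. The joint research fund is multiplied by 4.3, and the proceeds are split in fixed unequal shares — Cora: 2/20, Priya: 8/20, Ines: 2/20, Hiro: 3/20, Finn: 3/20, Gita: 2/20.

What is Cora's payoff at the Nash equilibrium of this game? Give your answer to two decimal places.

A player with share s gets back 4.3·s per unit contributed, so full contribution is dominant for anyone with s > 1/4.3 = 0.2326 and zero contribution is dominant for anyone below.
Only Priya (8/20) clears that bar, contributing 24; the remaining 5 contribute 0. Total contributed: 24.
Cora keeps 24 and receives 4.3 × 24 × 2/20 = 10.32 from the joint research fund, for a payoff of 34.32.

34.32 million dollars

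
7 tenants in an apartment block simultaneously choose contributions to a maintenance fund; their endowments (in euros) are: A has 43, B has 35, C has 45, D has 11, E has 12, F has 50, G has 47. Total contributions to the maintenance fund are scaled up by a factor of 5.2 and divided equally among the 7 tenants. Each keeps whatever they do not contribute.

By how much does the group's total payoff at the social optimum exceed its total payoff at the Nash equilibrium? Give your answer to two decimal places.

1020.60 euros

The private return per contributed unit is 5.2/7 = 0.7429 < 1 for every player regardless of endowment, so the Nash equilibrium is zero contribution and the group total is Σ E_j = 43 + 35 + 45 + 11 + 12 + 50 + 47 = 243.
Each contributed unit returns 5.200 to the group, so the social optimum is full contribution by everyone: group total = 5.200 × 243 = 1263.60.
Efficiency loss = (5.200 − 1) × 243 = 1020.60.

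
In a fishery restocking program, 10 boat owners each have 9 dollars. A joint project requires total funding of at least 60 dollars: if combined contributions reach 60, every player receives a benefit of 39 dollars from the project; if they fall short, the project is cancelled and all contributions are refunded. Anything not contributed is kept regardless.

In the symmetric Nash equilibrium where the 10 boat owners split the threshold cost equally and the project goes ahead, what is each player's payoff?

42 dollars

Equal share of the threshold: 60/10 = 6.
At this profile no one gains by cutting their contribution: any cut drops the total below 60, the project is cancelled, contributions are refunded, and the deviator ends with 9, which is less than 9 − 6 + 39 = 42. Contributing more than 6 just wastes the excess. So contributing exactly 6 is a best response.
Each player's payoff: 9 − 6 + 39 = 42.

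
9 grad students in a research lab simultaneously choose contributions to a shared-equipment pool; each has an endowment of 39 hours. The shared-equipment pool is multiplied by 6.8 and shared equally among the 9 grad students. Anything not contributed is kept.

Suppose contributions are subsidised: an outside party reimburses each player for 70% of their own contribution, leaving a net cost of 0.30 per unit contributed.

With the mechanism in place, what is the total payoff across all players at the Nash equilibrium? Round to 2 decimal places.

2632.50 hours

Under the mechanism each unit contributed yields (6.8/9) / 0.30 = 2.5185 back to its contributor per unit of net cost, which exceeds 1, making full contribution the dominant choice for everyone.
So the Nash equilibrium is full contribution by all 9; the group earns 9 × (39 × 0.70 + 6.8 × 39) = 2632.50.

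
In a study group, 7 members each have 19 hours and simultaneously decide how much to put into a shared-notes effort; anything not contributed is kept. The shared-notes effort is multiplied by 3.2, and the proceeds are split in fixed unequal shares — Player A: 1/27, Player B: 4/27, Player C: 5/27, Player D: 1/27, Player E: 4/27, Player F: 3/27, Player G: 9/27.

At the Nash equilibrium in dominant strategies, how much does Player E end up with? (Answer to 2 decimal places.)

Each unit j contributes comes back to j as 3.2 × (j's share), so j prefers to contribute only if that share exceeds 1/3.2 = 0.3125; otherwise keeping the unit dominates.
Only Player G (9/27) clears that bar, contributing 19; the remaining 6 contribute 0. Total contributed: 19.
Player E keeps 19 and receives 3.2 × 19 × 4/27 = 9.01 from the shared-notes effort, for a payoff of 28.01.

28.01 hours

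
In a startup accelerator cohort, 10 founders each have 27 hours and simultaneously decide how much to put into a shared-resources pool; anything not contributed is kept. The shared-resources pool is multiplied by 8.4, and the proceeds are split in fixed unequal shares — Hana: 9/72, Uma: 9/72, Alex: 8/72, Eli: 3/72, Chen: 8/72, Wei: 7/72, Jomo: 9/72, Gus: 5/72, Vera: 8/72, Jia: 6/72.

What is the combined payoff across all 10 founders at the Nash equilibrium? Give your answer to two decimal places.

Player j's private return per contributed unit is 8.4 × (j's share). Contributing is weakly dominant for j when that share is at least 1/8.4 = 0.1190, and contributing 0 is dominant otherwise.
The shares above 0.1190 belong to Hana, Uma and Jomo, contributing 27 each; the remaining 7 contribute 0. Total contributed: 81.
The shared-resources pool pays out 8.4 × 81 = 680.40 in total (split across the unequal shares, but the aggregate is all that matters for the group sum).
The 7 free-riders keep 27 each, adding 189. Group total = 189 + 680.40 = 869.40.

869.40 hours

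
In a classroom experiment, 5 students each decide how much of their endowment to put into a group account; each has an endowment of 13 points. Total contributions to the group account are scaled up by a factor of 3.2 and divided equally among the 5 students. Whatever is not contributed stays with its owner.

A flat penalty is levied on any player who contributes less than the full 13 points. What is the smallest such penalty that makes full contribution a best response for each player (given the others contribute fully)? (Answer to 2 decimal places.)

4.68 points

Given the others contribute fully, the best deviation is to contribute 0 (any partial contribution still incurs the fine and gives up units whose private return 0.6400 is below 1).
Deviating from 13 to 0 saves 13 points but forfeits the deviator's share of the drop in the group account: 3.2/5 × 13 = 8.32.
So the deviation gain is 13 − 8.32 = 4.68, and the fine must be at least 4.68 points to wipe it out.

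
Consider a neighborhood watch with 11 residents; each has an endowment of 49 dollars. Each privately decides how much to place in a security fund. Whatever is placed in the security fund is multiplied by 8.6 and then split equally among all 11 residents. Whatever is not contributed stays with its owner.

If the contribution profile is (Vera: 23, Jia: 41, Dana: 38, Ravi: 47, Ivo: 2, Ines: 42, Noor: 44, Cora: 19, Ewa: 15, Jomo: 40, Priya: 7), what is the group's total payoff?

2955.80 dollars

Total contributed: 23 + 41 + 38 + 47 + 2 + 42 + 44 + 19 + 15 + 40 + 7 = 318; total kept: 11 × 49 − 318 = 221.
The security fund pays out 8.6 × 318 = 2734.80 in aggregate.
Group total = 221 + 2734.80 = 2955.80.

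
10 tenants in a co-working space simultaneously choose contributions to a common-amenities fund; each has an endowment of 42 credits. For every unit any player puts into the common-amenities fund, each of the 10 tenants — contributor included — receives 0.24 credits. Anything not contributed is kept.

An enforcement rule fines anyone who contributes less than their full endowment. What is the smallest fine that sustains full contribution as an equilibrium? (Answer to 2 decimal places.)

31.92 credits

Given the others contribute fully, the best deviation is to contribute 0 (any partial contribution still incurs the fine and gives up units whose private return 0.24 is below 1).
Deviating from 42 to 0 saves 42 credits but forfeits the deviator's share of the drop in the common-amenities fund: 0.24 × 42 = 10.08.
So the deviation gain is 42 − 10.08 = 31.92, and the fine must be at least 31.92 credits to wipe it out.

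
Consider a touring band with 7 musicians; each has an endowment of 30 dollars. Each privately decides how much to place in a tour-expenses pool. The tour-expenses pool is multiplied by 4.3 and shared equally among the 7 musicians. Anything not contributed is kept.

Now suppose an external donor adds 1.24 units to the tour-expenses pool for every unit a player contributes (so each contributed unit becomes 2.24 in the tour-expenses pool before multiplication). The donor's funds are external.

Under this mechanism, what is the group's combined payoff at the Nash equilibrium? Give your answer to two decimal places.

With the mechanism, a contributed unit returns 4.3 × 2.24 / 7 = 1.3760 per unit of net cost to the contributor — now above 1 — so contributing fully is weakly dominant for every player.
At the Nash equilibrium everyone contributes 30. Group total payoff = 4.3 × 2.24 × 210 = 2022.72.

2022.72 dollars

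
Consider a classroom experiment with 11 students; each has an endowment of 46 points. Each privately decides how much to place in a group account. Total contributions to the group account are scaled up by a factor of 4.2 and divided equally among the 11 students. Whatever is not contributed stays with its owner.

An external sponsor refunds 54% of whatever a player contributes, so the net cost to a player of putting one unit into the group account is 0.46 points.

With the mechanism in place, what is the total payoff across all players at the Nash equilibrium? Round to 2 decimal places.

506.00 points

With the mechanism, a contributed unit returns (4.2/11) / 0.46 = 0.8300 per unit of net cost — still below 1 — so contributing 0 remains dominant for every player.
At the Nash equilibrium no one contributes; group total payoff = 11 × 46 = 506.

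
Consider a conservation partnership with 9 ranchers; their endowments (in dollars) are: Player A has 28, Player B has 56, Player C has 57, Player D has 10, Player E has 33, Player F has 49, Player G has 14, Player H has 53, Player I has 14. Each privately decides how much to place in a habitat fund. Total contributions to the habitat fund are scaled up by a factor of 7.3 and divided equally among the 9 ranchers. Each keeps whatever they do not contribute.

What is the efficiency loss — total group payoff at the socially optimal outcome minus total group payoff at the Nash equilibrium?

1978.20 dollars

The private return per contributed unit is 7.3/9 = 0.8111 < 1 for every player regardless of endowment, so the Nash equilibrium is zero contribution and the group total is Σ E_j = 28 + 56 + 57 + 10 + 33 + 49 + 14 + 53 + 14 = 314.
Each contributed unit returns 7.300 to the group, so the social optimum is full contribution by everyone: group total = 7.300 × 314 = 2292.20.
Efficiency loss = (7.300 − 1) × 314 = 1978.20.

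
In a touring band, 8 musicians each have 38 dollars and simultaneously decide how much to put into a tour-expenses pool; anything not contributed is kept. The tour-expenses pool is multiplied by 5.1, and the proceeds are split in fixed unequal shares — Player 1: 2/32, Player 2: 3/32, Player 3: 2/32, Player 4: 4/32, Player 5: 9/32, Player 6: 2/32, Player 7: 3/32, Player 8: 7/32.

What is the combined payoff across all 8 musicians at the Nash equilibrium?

615.60 dollars

For player j, contributing a unit is worthwhile iff 5.1 × (j's share) ≥ 1, i.e. iff j's share is at least 0.1961.
Player 5 and Player 8 are above the threshold, contributing 38 each; the remaining 6 contribute 0. Total contributed: 76.
The tour-expenses pool pays out 5.1 × 76 = 387.60 in total (split across the unequal shares, but the aggregate is all that matters for the group sum).
The 6 free-riders keep 38 each, adding 228. Group total = 228 + 387.60 = 615.60.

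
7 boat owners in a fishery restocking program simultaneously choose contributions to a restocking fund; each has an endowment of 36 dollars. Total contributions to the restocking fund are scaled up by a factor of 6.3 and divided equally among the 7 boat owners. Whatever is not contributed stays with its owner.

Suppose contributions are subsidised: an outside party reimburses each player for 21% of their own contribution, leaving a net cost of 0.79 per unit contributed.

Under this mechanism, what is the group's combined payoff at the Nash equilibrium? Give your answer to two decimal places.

With the mechanism, a contributed unit returns (6.3/7) / 0.79 = 1.1392 per unit of net cost to the contributor — now above 1 — so contributing fully is weakly dominant for every player.
At the Nash equilibrium everyone contributes 36. Group total payoff = 7 × (36 × 0.21 + 6.3 × 36) = 1640.52.

1640.52 dollars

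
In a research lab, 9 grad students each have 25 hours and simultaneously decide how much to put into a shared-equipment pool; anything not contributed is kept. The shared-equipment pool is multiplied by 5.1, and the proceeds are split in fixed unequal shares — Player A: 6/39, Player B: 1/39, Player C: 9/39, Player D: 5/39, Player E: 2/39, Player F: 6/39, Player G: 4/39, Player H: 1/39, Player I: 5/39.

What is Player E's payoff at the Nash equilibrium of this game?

31.54 hours

A player with share s gets back 5.1·s per unit contributed, so full contribution is dominant for anyone with s > 1/5.1 = 0.1961 and zero contribution is dominant for anyone below.
Only Player C (9/39) clears that bar, contributing 25; the remaining 8 contribute 0. Total contributed: 25.
Player E keeps 25 and receives 5.1 × 25 × 2/39 = 6.54 from the shared-equipment pool, for a payoff of 31.54.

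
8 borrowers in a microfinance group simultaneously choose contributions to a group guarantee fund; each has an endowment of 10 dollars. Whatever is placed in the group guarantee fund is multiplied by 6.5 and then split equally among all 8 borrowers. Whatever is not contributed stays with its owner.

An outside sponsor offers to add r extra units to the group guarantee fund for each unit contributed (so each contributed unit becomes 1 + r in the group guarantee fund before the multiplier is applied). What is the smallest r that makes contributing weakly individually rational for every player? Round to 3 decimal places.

With matching at rate r, one contributed unit becomes (1 + r) in the group guarantee fund and returns 6.5 × (1 + r) / 8 to the contributor.
Setting this equal to 1: 1 + r = 8/6.5 = 1.2308.
So the minimum matching rate is r = 1.2308 − 1 = 0.231.

0.231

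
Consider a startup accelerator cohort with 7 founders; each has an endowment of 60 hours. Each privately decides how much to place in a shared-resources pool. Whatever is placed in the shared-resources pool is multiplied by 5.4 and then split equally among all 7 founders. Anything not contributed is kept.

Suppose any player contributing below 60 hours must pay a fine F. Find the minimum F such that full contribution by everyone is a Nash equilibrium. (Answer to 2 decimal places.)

Given the others contribute fully, the best deviation is to contribute 0 (any partial contribution still incurs the fine and gives up units whose private return 0.7714 is below 1).
Deviating from 60 to 0 saves 60 hours but forfeits the deviator's share of the drop in the shared-resources pool: 5.4/7 × 60 = 46.29.
So the deviation gain is 60 − 46.29 = 13.71, and the fine must be at least 13.71 hours to wipe it out.

13.71 hours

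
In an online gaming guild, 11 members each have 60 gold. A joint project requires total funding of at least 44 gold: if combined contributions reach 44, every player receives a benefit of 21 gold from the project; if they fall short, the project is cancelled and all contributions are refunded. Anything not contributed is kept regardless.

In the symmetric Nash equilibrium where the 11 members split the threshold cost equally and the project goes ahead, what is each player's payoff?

Equal share of the threshold: 44/11 = 4.
At this profile no one gains by cutting their contribution: any cut drops the total below 44, the project is cancelled, contributions are refunded, and the deviator ends with 60, which is less than 60 − 4 + 21 = 77. Contributing more than 4 just wastes the excess. So contributing exactly 4 is a best response.
Each player's payoff: 60 − 4 + 21 = 77.

77 gold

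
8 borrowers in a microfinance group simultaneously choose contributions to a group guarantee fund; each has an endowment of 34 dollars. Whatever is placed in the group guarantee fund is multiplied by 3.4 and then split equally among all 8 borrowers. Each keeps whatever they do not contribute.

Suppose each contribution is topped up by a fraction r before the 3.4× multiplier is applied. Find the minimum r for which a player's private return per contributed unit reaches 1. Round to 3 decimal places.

With matching at rate r, one contributed unit becomes (1 + r) in the group guarantee fund and returns 3.4 × (1 + r) / 8 to the contributor.
Setting this equal to 1: 1 + r = 8/3.4 = 2.3529.
So the minimum matching rate is r = 2.3529 − 1 = 1.353.

1.353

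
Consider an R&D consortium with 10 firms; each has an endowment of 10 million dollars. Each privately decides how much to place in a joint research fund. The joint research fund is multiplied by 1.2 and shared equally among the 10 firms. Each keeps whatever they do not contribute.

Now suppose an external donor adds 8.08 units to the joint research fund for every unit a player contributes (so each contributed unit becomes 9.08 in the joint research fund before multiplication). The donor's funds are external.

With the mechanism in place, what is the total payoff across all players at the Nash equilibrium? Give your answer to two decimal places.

With the mechanism, a contributed unit returns 1.2 × 9.08 / 10 = 1.0896 per unit of net cost to the contributor — now above 1 — so contributing fully is weakly dominant for every player.
So the Nash equilibrium is full contribution by all 10; the group earns 1.2 × 9.08 × 100 = 1089.60.

1089.60 million dollars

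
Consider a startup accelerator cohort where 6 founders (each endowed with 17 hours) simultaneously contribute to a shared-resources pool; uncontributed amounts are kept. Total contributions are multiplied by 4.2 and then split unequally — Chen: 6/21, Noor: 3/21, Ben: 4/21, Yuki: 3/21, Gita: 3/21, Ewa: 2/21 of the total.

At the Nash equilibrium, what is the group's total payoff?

A player with share s gets back 4.2·s per unit contributed, so full contribution is dominant for anyone with s > 1/4.2 = 0.2381 and zero contribution is dominant for anyone below.
Chen alone (share 6/21) is above the threshold, contributing 17; the remaining 5 contribute 0. Total contributed: 17.
The shared-resources pool pays out 4.2 × 17 = 71.40 in total (split across the unequal shares, but the aggregate is all that matters for the group sum).
The 5 free-riders keep 17 each, adding 85. Group total = 85 + 71.40 = 156.40.

156.40 hours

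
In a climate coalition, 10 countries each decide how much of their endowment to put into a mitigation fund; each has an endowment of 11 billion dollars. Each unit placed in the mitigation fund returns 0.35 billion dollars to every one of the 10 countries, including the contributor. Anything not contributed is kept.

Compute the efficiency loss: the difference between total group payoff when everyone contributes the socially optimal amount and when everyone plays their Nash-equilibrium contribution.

The private return per contributed unit is 0.35 < 1, so contributing 0 is dominant for every player. At the Nash equilibrium everyone keeps their 11, and the group total is 10 × 11 = 110.
Each contributed unit returns 3.500 to the group as a whole (0.35 to each of 10 players), which exceeds 1, so the social optimum is full contribution: group total = 3.500 × 110 = 385.00.
Efficiency loss = 385.00 − 110 = 275.00.

275.00 billion dollars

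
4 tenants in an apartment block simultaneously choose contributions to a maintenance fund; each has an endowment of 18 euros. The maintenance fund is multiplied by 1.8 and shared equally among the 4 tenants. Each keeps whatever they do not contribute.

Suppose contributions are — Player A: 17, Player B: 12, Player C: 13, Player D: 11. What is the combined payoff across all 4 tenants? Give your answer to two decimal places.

Total contributed: 17 + 12 + 13 + 11 = 53; total kept: 4 × 18 − 53 = 19.
The maintenance fund pays out 1.8 × 53 = 95.40 in aggregate.
Group total = 19 + 95.40 = 114.40.

114.40 euros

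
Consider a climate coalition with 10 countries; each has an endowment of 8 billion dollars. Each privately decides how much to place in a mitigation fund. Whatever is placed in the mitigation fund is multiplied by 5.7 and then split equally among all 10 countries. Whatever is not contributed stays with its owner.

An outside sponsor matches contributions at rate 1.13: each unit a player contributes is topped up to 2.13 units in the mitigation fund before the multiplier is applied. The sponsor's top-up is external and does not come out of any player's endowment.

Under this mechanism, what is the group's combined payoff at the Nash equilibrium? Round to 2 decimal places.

971.28 billion dollars

The effective private return per unit is now 5.7 × 2.13 / 10 = 1.2141 > 1, so every player's dominant strategy flips to full contribution.
At the Nash equilibrium everyone contributes 8. Group total payoff = 5.7 × 2.13 × 80 = 971.28.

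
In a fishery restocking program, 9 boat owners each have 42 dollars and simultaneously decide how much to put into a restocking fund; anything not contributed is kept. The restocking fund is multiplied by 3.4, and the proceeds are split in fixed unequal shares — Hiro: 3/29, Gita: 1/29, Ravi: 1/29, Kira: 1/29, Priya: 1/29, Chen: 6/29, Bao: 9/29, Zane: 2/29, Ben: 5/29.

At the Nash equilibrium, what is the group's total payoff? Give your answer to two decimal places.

478.80 dollars

Each unit j contributes comes back to j as 3.4 × (j's share), so j prefers to contribute only if that share exceeds 1/3.4 = 0.2941; otherwise keeping the unit dominates.
Bao alone (share 9/29) is above the threshold, contributing 42; the remaining 8 contribute 0. Total contributed: 42.
The restocking fund pays out 3.4 × 42 = 142.80 in total (split across the unequal shares, but the aggregate is all that matters for the group sum).
The 8 free-riders keep 42 each, adding 336. Group total = 336 + 142.80 = 478.80.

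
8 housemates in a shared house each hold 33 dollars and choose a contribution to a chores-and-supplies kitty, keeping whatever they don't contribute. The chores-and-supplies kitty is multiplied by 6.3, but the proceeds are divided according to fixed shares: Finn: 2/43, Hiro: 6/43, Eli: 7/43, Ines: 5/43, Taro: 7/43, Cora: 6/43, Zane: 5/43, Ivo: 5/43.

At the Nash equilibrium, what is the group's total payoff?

613.80 dollars

Each unit j contributes comes back to j as 6.3 × (j's share), so j prefers to contribute only if that share exceeds 1/6.3 = 0.1587; otherwise keeping the unit dominates.
Eli and Taro are above the threshold, contributing 33 each; the remaining 6 contribute 0. Total contributed: 66.
The chores-and-supplies kitty pays out 6.3 × 66 = 415.80 in total (split across the unequal shares, but the aggregate is all that matters for the group sum).
The 6 free-riders keep 33 each, adding 198. Group total = 198 + 415.80 = 613.80.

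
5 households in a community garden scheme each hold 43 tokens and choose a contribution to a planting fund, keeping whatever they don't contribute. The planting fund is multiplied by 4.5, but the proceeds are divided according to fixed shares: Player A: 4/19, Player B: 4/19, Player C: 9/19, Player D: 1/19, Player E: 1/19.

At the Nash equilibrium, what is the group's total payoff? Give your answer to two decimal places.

For player j, contributing a unit is worthwhile iff 4.5 × (j's share) ≥ 1, i.e. iff j's share is at least 0.2222.
Player C alone (share 9/19) is above the threshold, contributing 43; the remaining 4 contribute 0. Total contributed: 43.
The planting fund pays out 4.5 × 43 = 193.50 in total (split across the unequal shares, but the aggregate is all that matters for the group sum).
The 4 free-riders keep 43 each, adding 172. Group total = 172 + 193.50 = 365.50.

365.50 tokens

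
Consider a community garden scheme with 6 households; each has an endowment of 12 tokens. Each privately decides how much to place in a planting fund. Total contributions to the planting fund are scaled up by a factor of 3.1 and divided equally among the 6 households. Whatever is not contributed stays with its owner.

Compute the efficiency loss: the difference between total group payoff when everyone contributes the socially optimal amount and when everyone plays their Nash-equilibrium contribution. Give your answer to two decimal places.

151.20 tokens

Each contributed unit returns 3.1/6 = 0.5167 to its contributor — below 1 — so contributing 0 is dominant for every player. At the Nash equilibrium everyone keeps their 12, and the group total is 6 × 12 = 72.
Each contributed unit returns 3.100 to the group as a whole (0.5167 to each of 6 players), which exceeds 1, so the social optimum is full contribution: group total = 3.100 × 72 = 223.20.
Efficiency loss = 223.20 − 72 = 151.20.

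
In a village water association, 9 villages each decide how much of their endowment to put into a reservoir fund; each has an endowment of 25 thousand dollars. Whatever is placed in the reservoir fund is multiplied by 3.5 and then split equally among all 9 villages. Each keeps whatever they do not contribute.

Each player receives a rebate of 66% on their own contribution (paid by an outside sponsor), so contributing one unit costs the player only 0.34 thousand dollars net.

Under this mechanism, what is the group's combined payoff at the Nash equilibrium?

Under the mechanism each unit contributed yields (3.5/9) / 0.34 = 1.1438 back to its contributor per unit of net cost, which exceeds 1, making full contribution the dominant choice for everyone.
So the Nash equilibrium is full contribution by all 9; the group earns 9 × (25 × 0.66 + 3.5 × 25) = 936.00.

936.00 thousand dollars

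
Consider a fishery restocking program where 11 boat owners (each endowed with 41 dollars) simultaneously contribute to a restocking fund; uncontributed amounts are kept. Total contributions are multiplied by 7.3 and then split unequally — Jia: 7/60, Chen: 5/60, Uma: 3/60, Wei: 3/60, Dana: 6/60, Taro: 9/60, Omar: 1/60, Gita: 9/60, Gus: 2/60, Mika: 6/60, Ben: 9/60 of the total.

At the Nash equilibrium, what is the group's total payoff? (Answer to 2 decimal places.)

1225.90 dollars

For player j, contributing a unit is worthwhile iff 7.3 × (j's share) ≥ 1, i.e. iff j's share is at least 0.1370.
The shares above 0.1370 belong to Taro, Gita and Ben, contributing 41 each; the remaining 8 contribute 0. Total contributed: 123.
The restocking fund pays out 7.3 × 123 = 897.90 in total (split across the unequal shares, but the aggregate is all that matters for the group sum).
The 8 free-riders keep 41 each, adding 328. Group total = 328 + 897.90 = 1225.90.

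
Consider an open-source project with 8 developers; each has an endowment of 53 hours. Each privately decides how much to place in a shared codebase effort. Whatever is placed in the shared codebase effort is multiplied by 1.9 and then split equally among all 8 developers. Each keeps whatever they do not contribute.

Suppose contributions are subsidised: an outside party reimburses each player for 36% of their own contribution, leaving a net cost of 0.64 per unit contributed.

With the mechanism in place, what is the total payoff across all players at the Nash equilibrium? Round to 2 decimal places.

With the mechanism, a contributed unit returns (1.9/8) / 0.64 = 0.3711 per unit of net cost — still below 1 — so contributing 0 remains dominant for every player.
Everyone keeps their endowment and the group total is 8 × 53 = 424.

424.00 hours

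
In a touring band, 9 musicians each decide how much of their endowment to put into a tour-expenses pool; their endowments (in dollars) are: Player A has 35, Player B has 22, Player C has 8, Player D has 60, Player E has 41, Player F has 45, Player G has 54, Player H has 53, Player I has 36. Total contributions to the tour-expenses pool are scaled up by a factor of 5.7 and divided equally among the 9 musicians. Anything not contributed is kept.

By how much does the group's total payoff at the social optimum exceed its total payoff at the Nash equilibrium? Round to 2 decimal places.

1663.80 dollars

The private return per contributed unit is 5.7/9 = 0.6333 < 1 for every player regardless of endowment, so the Nash equilibrium is zero contribution and the group total is Σ E_j = 35 + 22 + 8 + 60 + 41 + 45 + 54 + 53 + 36 = 354.
Each contributed unit returns 5.700 to the group, so the social optimum is full contribution by everyone: group total = 5.700 × 354 = 2017.80.
Efficiency loss = (5.700 − 1) × 354 = 1663.80.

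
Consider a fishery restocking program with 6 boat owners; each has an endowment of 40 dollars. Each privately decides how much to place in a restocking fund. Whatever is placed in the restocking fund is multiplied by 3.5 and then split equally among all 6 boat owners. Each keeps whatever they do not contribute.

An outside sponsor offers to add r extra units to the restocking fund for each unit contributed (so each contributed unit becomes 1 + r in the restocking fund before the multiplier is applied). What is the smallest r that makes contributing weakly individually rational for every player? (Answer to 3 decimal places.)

0.714

With matching at rate r, one contributed unit becomes (1 + r) in the restocking fund and returns 3.5 × (1 + r) / 6 to the contributor.
Setting this equal to 1: 1 + r = 6/3.5 = 1.7143.
So the minimum matching rate is r = 1.7143 − 1 = 0.714.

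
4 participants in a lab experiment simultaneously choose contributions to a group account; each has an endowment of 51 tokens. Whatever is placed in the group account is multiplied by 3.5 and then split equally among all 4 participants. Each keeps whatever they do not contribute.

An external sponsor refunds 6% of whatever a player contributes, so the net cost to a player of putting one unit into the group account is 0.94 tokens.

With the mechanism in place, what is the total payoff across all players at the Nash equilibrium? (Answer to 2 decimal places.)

204.00 tokens

With the mechanism, a contributed unit returns (3.5/4) / 0.94 = 0.9309 per unit of net cost — still below 1 — so contributing 0 remains dominant for every player.
Everyone keeps their endowment and the group total is 4 × 51 = 204.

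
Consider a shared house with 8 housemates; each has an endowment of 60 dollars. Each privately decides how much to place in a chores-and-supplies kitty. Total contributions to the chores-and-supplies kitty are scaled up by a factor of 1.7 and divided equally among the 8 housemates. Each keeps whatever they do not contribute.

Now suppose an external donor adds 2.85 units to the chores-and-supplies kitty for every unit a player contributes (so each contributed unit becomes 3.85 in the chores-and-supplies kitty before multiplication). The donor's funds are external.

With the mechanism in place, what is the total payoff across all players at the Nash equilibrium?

With the mechanism, a contributed unit returns 1.7 × 3.85 / 8 = 0.8181 per unit of net cost — still below 1 — so contributing 0 remains dominant for every player.
At the Nash equilibrium no one contributes; group total payoff = 8 × 60 = 480.

480.00 dollars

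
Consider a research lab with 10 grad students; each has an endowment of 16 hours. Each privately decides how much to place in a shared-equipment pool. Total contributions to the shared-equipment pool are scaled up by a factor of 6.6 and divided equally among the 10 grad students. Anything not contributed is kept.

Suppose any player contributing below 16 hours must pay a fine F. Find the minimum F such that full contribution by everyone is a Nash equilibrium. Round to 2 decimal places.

Given the others contribute fully, the best deviation is to contribute 0 (any partial contribution still incurs the fine and gives up units whose private return 0.6600 is below 1).
Deviating from 16 to 0 saves 16 hours but forfeits the deviator's share of the drop in the shared-equipment pool: 6.6/10 × 16 = 10.56.
So the deviation gain is 16 − 10.56 = 5.44, and the fine must be at least 5.44 hours to wipe it out.

5.44 hours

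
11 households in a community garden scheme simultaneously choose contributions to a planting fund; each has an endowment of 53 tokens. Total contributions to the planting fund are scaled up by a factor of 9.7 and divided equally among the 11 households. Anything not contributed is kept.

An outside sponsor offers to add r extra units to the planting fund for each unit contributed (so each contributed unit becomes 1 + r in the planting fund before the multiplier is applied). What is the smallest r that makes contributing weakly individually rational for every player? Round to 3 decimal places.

0.134

With matching at rate r, one contributed unit becomes (1 + r) in the planting fund and returns 9.7 × (1 + r) / 11 to the contributor.
Setting this equal to 1: 1 + r = 11/9.7 = 1.1340.
So the minimum matching rate is r = 1.1340 − 1 = 0.134.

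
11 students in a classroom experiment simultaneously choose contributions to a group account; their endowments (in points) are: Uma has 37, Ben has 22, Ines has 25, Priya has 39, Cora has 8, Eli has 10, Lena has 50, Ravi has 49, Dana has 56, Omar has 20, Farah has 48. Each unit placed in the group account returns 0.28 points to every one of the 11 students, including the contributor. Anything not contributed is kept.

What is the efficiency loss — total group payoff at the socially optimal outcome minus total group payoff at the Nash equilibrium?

757.12 points

The private return per contributed unit is 0.28 < 1 for everyone, so the Nash equilibrium is zero contribution and the group total is Σ E_j = 37 + 22 + 25 + 39 + 8 + 10 + 50 + 49 + 56 + 20 + 48 = 364.
Each contributed unit returns 3.080 to the group, so the social optimum is full contribution by everyone: group total = 3.080 × 364 = 1121.12.
Efficiency loss = (3.080 − 1) × 364 = 757.12.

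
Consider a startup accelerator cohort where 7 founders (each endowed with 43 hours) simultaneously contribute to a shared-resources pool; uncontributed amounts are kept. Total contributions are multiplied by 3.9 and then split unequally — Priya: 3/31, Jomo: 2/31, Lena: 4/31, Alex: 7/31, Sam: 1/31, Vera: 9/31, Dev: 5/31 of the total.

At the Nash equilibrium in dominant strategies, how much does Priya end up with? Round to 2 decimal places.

A player with share s gets back 3.9·s per unit contributed, so full contribution is dominant for anyone with s > 1/3.9 = 0.2564 and zero contribution is dominant for anyone below.
The only share above 0.2564 is Vera's 9/31, contributing 43; the remaining 6 contribute 0. Total contributed: 43.
Priya keeps 43 and receives 3.9 × 43 × 3/31 = 16.23 from the shared-resources pool, for a payoff of 59.23.

59.23 hours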